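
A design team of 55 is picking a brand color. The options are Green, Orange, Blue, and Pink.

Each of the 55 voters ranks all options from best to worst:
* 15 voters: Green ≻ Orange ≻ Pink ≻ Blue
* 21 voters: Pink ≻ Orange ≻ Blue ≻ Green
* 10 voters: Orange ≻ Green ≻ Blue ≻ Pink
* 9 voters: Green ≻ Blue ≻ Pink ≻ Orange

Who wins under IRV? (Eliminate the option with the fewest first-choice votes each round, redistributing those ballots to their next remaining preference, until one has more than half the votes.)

Round 1: Green 24, Orange 10, Blue 0, Pink 21. Blue eliminated.
Round 2: Green 24, Orange 10, Pink 21. Orange eliminated.
Round 3: Green 34, Pink 21. Green has a majority (≥28).

Green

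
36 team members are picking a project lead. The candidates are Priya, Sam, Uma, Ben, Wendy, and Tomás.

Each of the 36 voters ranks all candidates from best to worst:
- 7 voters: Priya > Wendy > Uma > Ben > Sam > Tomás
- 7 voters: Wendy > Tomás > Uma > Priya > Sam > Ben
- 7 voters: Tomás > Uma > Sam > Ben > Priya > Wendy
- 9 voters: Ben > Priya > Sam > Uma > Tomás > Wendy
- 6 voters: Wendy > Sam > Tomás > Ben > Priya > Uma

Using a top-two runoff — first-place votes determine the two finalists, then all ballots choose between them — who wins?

Wendy

Round 1 first-place votes: Priya 7, Sam 0, Uma 0, Ben 9, Wendy 13, Tomás 7. Wendy and Ben advance.
Runoff: Wendy is ranked above Ben on 20 ballots, Ben above Wendy on 16.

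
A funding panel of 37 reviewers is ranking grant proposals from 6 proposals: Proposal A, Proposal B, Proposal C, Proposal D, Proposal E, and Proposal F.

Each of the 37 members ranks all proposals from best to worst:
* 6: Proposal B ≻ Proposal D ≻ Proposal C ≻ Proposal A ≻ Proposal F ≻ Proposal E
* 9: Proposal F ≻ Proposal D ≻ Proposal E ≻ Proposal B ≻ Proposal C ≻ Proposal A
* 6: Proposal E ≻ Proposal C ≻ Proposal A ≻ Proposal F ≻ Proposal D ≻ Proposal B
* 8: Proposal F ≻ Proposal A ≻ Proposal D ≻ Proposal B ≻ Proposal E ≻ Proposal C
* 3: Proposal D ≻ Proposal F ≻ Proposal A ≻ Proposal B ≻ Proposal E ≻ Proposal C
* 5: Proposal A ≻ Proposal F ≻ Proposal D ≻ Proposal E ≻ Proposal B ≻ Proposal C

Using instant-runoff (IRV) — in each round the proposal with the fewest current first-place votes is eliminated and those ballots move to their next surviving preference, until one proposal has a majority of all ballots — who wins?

Round 1: Proposal A 5, Proposal B 6, Proposal C 0, Proposal D 3, Proposal E 6, Proposal F 17. Proposal C eliminated.
Round 2: Proposal A 5, Proposal B 6, Proposal D 3, Proposal E 6, Proposal F 17. Proposal D eliminated.
Round 3: Proposal A 5, Proposal B 6, Proposal E 6, Proposal F 20. Proposal F has a majority (≥19).

Proposal F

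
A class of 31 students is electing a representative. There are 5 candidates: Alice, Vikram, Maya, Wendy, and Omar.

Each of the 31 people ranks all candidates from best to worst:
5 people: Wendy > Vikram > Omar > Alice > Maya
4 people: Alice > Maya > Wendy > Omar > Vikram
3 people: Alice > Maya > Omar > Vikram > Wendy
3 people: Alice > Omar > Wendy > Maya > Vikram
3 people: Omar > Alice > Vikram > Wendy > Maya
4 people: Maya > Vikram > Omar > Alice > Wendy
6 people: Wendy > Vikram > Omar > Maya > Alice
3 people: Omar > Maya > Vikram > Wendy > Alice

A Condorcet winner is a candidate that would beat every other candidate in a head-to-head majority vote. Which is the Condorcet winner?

Omar vs Alice: 21–10
Omar vs Vikram: 16–15
Omar vs Maya: 20–11
Omar vs Wendy: 16–15
Omar beats every other candidate.

Omar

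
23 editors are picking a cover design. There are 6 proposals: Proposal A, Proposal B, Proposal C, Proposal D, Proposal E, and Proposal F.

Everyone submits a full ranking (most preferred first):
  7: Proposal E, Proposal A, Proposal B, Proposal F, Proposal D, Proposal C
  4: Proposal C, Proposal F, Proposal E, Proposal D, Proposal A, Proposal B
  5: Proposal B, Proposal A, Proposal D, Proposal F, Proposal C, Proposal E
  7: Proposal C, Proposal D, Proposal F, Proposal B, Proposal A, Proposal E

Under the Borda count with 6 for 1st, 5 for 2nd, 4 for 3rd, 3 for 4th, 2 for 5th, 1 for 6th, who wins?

Proposal F

Proposal A: 7×5 + 4×2 + 5×5 + 7×2 = 82
Proposal B: 7×4 + 4×1 + 5×6 + 7×3 = 83
Proposal C: 7×1 + 4×6 + 5×2 + 7×6 = 83
Proposal D: 7×2 + 4×3 + 5×4 + 7×5 = 81
Proposal E: 7×6 + 4×4 + 5×1 + 7×1 = 70
Proposal F: 7×3 + 4×5 + 5×3 + 7×4 = 84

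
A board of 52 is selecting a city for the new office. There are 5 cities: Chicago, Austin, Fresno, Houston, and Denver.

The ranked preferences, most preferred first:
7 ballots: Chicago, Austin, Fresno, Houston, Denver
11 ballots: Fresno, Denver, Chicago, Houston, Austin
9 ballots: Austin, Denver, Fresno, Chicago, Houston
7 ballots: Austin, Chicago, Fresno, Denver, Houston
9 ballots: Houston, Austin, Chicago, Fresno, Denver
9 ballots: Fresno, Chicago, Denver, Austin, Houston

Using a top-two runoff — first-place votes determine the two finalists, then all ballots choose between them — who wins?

Austin

Round 1 first-place votes: Chicago 7, Austin 16, Fresno 20, Houston 9, Denver 0. Fresno and Austin advance.
Runoff: Fresno is ranked above Austin on 20 ballots, Austin above Fresno on 32.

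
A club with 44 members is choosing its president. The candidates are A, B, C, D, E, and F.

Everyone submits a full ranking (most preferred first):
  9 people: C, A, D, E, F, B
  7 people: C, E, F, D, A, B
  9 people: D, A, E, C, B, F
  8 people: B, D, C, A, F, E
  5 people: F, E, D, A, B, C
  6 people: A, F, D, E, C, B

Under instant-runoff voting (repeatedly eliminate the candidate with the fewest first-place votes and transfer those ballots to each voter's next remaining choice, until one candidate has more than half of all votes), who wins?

Round 1: A 6, B 8, C 16, D 9, E 0, F 5. E eliminated.
Round 2: A 6, B 8, C 16, D 9, F 5. F eliminated.
Round 3: A 6, B 8, C 16, D 14. A eliminated.
Round 4: B 8, C 16, D 20. B eliminated.
Round 5: C 16, D 28. D has a majority (≥23).

D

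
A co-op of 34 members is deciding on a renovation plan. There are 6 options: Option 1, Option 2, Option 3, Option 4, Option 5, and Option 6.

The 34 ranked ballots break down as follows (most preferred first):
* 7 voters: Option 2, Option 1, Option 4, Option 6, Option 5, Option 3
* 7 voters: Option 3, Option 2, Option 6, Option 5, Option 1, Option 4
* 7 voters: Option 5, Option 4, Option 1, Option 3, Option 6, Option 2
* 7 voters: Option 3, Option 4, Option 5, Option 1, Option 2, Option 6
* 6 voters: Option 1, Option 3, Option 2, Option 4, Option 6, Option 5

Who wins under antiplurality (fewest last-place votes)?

Last-place votes: Option 1 0, Option 2 7, Option 3 7, Option 4 7, Option 5 6, Option 6 7.

Option 1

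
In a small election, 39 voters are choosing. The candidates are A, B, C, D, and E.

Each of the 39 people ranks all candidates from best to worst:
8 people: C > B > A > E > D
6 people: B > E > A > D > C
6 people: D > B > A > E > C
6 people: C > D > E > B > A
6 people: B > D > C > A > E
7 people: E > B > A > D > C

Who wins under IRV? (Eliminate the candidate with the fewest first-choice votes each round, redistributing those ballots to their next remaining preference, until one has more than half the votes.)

B

Round 1: A 0, B 12, C 14, D 6, E 7. A eliminated.
Round 2: B 12, C 14, D 6, E 7. D eliminated.
Round 3: B 18, C 14, E 7. E eliminated.
Round 4: B 25, C 14. B has a majority (≥20).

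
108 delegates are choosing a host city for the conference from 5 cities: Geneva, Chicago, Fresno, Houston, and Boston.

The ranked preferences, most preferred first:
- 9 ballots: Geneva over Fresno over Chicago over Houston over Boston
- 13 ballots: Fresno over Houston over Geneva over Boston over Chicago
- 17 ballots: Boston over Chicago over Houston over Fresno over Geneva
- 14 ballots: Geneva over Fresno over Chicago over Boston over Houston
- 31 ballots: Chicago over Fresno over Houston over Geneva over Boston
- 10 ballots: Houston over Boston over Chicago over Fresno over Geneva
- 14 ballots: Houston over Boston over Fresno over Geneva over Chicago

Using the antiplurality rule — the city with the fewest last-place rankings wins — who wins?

Last-place votes: Geneva 27, Chicago 27, Fresno 0, Houston 14, Boston 40.

Fresno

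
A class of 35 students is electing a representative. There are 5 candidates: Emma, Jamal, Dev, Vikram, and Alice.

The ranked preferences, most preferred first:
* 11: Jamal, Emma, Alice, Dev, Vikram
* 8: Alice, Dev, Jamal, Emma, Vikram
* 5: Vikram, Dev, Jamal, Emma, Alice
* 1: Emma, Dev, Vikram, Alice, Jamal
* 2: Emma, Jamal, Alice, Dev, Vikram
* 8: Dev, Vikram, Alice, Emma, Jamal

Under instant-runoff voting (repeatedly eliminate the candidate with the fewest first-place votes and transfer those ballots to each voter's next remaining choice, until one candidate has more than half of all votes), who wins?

Dev

Round 1: Emma 3, Jamal 11, Dev 8, Vikram 5, Alice 8. Emma eliminated.
Round 2: Jamal 13, Dev 9, Vikram 5, Alice 8. Vikram eliminated.
Round 3: Jamal 13, Dev 14, Alice 8. Alice eliminated.
Round 4: Jamal 13, Dev 22. Dev has a majority (≥18).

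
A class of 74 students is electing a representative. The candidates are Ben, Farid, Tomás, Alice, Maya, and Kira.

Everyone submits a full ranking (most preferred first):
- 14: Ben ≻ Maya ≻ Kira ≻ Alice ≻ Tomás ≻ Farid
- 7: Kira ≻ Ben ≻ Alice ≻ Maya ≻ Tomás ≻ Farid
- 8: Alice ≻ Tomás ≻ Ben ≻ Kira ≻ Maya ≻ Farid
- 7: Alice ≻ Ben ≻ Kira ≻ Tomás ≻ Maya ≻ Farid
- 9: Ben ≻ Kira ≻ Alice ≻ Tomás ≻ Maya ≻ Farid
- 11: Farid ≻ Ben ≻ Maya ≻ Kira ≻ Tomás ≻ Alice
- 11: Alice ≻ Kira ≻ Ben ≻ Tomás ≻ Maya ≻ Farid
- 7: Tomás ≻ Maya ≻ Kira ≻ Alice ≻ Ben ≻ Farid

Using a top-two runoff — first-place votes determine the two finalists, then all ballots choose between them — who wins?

Round 1 first-place votes: Ben 23, Farid 11, Tomás 7, Alice 26, Maya 0, Kira 7. Alice and Ben advance.
Runoff: Alice is ranked above Ben on 33 ballots, Ben above Alice on 41.

Ben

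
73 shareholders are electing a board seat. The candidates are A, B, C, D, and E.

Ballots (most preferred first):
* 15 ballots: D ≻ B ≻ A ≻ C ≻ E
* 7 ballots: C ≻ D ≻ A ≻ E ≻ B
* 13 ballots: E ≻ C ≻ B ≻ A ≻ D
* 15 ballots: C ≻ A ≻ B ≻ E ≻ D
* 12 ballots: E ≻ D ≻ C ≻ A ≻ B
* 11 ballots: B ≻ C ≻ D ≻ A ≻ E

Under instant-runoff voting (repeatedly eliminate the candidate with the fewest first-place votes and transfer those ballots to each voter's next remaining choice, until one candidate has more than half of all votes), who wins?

C

Round 1: A 0, B 11, C 22, D 15, E 25. A eliminated.
Round 2: B 11, C 22, D 15, E 25. B eliminated.
Round 3: C 33, D 15, E 25. D eliminated.
Round 4: C 48, E 25. C has a majority (≥37).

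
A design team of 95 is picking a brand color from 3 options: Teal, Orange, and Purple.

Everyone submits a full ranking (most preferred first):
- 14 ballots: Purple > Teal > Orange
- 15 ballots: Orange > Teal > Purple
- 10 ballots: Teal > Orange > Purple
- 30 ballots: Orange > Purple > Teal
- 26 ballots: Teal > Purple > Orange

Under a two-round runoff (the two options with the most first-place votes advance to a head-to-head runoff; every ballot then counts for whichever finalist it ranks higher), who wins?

Teal

Round 1 first-place votes: Teal 36, Orange 45, Purple 14. Orange and Teal advance.
Runoff: Orange is ranked above Teal on 45 ballots, Teal above Orange on 50.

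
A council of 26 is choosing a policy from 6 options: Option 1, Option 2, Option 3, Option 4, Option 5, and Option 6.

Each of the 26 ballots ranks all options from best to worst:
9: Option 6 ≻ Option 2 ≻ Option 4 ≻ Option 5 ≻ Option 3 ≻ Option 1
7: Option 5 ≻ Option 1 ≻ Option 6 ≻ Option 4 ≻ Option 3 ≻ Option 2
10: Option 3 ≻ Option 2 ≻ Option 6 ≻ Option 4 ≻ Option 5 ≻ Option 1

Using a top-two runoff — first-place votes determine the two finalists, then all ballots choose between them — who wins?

Option 6

Round 1 first-place votes: Option 1 0, Option 2 0, Option 3 10, Option 4 0, Option 5 7, Option 6 9. Option 3 and Option 6 advance.
Runoff: Option 3 is ranked above Option 6 on 10 ballots, Option 6 above Option 3 on 16.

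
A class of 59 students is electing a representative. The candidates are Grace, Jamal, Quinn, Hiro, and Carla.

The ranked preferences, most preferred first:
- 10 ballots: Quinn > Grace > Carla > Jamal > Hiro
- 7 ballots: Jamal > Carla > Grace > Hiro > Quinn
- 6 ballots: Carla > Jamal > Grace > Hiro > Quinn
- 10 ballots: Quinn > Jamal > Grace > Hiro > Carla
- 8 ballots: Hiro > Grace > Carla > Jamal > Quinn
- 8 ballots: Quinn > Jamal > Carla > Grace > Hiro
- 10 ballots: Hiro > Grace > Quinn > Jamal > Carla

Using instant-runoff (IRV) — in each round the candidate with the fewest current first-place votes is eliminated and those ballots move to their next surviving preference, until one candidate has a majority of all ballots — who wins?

Round 1: Grace 0, Jamal 7, Quinn 28, Hiro 18, Carla 6. Grace eliminated.
Round 2: Jamal 7, Quinn 28, Hiro 18, Carla 6. Carla eliminated.
Round 3: Jamal 13, Quinn 28, Hiro 18. Jamal eliminated.
Round 4: Quinn 28, Hiro 31. Hiro has a majority (≥30).

Hiro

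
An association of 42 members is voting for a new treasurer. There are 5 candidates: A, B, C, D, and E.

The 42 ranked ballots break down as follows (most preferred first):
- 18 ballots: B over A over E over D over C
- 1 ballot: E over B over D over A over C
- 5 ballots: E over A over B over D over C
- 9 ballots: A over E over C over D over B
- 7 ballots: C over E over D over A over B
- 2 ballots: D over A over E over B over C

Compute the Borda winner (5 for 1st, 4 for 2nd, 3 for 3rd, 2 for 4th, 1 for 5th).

A

A: 18×4 + 1×2 + 5×4 + 9×5 + 7×2 + 2×4 = 161
B: 18×5 + 1×4 + 5×3 + 9×1 + 7×1 + 2×2 = 129
C: 18×1 + 1×1 + 5×1 + 9×3 + 7×5 + 2×1 = 88
D: 18×2 + 1×3 + 5×2 + 9×2 + 7×3 + 2×5 = 98
E: 18×3 + 1×5 + 5×5 + 9×4 + 7×4 + 2×3 = 154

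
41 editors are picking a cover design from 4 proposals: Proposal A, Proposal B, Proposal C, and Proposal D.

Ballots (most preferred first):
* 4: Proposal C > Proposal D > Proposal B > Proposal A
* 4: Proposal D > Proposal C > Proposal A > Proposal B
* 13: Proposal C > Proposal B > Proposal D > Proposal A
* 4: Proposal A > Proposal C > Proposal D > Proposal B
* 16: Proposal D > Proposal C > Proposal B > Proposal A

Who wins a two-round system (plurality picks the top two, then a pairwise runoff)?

Round 1 first-place votes: Proposal A 4, Proposal B 0, Proposal C 17, Proposal D 20. Proposal D and Proposal C advance.
Runoff: Proposal D is ranked above Proposal C on 20 ballots, Proposal C above Proposal D on 21.

Proposal C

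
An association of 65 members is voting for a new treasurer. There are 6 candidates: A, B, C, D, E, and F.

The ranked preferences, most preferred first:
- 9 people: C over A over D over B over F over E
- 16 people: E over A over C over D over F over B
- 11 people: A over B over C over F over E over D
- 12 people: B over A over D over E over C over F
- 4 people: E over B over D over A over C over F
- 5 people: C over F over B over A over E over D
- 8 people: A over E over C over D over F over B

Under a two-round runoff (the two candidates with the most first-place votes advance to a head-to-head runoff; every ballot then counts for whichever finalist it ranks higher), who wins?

Round 1 first-place votes: A 19, B 12, C 14, D 0, E 20, F 0. E and A advance.
Runoff: E is ranked above A on 20 ballots, A above E on 45.

A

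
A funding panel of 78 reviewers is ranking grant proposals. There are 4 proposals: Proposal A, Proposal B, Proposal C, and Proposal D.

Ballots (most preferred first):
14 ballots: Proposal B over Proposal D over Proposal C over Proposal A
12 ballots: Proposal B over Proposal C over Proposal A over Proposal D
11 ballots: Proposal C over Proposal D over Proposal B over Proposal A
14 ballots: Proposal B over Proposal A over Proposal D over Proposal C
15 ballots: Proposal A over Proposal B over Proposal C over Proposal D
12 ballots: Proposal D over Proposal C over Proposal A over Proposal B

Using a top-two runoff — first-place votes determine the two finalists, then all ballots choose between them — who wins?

Round 1 first-place votes: Proposal A 15, Proposal B 40, Proposal C 11, Proposal D 12. Proposal B and Proposal A advance.
Runoff: Proposal B is ranked above Proposal A on 51 ballots, Proposal A above Proposal B on 27.

Proposal B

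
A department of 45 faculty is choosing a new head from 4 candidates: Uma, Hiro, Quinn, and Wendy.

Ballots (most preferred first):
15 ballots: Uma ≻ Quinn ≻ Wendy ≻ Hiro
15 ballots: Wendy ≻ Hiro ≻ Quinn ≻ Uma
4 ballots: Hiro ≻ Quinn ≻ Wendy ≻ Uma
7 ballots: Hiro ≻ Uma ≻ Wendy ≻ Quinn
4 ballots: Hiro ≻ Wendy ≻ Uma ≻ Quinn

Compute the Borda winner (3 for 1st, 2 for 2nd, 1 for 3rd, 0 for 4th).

Wendy

Uma: 15×3 + 15×0 + 4×0 + 7×2 + 4×1 = 63
Hiro: 15×0 + 15×2 + 4×3 + 7×3 + 4×3 = 75
Quinn: 15×2 + 15×1 + 4×2 + 7×0 + 4×0 = 53
Wendy: 15×1 + 15×3 + 4×1 + 7×1 + 4×2 = 79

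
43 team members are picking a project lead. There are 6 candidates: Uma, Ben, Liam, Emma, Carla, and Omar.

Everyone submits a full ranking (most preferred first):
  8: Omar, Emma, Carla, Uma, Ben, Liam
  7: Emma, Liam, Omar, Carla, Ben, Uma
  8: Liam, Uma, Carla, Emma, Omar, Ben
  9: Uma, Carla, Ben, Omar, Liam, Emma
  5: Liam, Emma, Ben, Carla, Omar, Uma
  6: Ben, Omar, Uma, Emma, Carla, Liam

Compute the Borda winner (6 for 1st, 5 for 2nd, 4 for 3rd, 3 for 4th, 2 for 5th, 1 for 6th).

Omar

Uma: 8×3 + 7×1 + 8×5 + 9×6 + 5×1 + 6×4 = 154
Ben: 8×2 + 7×2 + 8×1 + 9×4 + 5×4 + 6×6 = 130
Liam: 8×1 + 7×5 + 8×6 + 9×2 + 5×6 + 6×1 = 145
Emma: 8×5 + 7×6 + 8×3 + 9×1 + 5×5 + 6×3 = 158
Carla: 8×4 + 7×3 + 8×4 + 9×5 + 5×3 + 6×2 = 157
Omar: 8×6 + 7×4 + 8×2 + 9×3 + 5×2 + 6×5 = 159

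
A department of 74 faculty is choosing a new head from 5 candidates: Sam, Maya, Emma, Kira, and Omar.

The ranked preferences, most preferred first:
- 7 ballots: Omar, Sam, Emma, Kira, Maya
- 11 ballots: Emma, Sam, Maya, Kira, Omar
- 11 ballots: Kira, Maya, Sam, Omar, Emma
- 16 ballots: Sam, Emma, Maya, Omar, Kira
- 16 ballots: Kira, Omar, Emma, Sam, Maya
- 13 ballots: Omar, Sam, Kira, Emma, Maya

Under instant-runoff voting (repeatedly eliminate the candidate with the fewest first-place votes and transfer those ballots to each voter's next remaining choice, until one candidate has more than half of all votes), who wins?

Sam

Round 1: Sam 16, Maya 0, Emma 11, Kira 27, Omar 20. Maya eliminated.
Round 2: Sam 16, Emma 11, Kira 27, Omar 20. Emma eliminated.
Round 3: Sam 27, Kira 27, Omar 20. Omar eliminated.
Round 4: Sam 47, Kira 27. Sam has a majority (≥38).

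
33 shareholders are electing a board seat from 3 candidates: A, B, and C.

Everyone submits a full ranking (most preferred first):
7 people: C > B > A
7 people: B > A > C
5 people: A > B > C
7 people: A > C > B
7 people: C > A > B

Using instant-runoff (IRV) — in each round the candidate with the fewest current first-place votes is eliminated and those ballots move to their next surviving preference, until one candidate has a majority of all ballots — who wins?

Round 1: A 12, B 7, C 14. B eliminated.
Round 2: A 19, C 14. A has a majority (≥17).

A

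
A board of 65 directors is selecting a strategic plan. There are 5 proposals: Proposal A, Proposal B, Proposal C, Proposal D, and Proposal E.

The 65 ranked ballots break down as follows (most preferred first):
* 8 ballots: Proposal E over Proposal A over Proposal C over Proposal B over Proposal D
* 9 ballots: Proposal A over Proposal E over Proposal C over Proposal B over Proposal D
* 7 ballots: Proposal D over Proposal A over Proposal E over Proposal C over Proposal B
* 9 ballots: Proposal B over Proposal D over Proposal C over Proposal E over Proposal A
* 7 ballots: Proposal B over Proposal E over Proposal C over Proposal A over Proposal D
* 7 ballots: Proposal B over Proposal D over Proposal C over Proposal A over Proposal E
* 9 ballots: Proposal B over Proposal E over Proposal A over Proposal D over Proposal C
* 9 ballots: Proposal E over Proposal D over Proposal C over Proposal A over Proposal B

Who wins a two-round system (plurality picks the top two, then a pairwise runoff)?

Round 1 first-place votes: Proposal A 9, Proposal B 32, Proposal C 0, Proposal D 7, Proposal E 17. Proposal B and Proposal E advance.
Runoff: Proposal B is ranked above Proposal E on 32 ballots, Proposal E above Proposal B on 33.

Proposal E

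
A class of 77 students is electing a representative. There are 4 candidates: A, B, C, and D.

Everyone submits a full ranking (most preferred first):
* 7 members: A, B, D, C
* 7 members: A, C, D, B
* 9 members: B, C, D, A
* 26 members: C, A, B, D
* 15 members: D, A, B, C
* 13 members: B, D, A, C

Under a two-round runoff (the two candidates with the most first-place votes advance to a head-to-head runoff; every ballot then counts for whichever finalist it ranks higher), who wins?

Round 1 first-place votes: A 14, B 22, C 26, D 15. C and B advance.
Runoff: C is ranked above B on 33 ballots, B above C on 44.

B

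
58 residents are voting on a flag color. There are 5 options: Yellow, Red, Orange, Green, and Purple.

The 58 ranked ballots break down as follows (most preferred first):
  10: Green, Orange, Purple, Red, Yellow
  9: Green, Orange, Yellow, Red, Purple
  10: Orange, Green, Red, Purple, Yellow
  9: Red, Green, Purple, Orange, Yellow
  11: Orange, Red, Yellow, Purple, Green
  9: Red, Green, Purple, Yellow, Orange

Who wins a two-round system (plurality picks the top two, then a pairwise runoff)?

Round 1 first-place votes: Yellow 0, Red 18, Orange 21, Green 19, Purple 0. Orange and Green advance.
Runoff: Orange is ranked above Green on 21 ballots, Green above Orange on 37.

Green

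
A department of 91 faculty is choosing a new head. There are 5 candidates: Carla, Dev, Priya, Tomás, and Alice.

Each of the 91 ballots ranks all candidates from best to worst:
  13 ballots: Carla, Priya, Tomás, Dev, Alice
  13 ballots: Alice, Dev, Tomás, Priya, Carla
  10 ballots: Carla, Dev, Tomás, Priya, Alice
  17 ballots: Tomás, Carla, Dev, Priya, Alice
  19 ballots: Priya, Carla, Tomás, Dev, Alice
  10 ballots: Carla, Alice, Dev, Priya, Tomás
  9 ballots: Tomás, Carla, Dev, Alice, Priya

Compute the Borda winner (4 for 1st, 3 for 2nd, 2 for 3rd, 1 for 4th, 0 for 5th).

Carla

Carla: 13×4 + 13×0 + 10×4 + 17×3 + 19×3 + 10×4 + 9×3 = 267
Dev: 13×1 + 13×3 + 10×3 + 17×2 + 19×1 + 10×2 + 9×2 = 173
Priya: 13×3 + 13×1 + 10×1 + 17×1 + 19×4 + 10×1 + 9×0 = 165
Tomás: 13×2 + 13×2 + 10×2 + 17×4 + 19×2 + 10×0 + 9×4 = 214
Alice: 13×0 + 13×4 + 10×0 + 17×0 + 19×0 + 10×3 + 9×1 = 91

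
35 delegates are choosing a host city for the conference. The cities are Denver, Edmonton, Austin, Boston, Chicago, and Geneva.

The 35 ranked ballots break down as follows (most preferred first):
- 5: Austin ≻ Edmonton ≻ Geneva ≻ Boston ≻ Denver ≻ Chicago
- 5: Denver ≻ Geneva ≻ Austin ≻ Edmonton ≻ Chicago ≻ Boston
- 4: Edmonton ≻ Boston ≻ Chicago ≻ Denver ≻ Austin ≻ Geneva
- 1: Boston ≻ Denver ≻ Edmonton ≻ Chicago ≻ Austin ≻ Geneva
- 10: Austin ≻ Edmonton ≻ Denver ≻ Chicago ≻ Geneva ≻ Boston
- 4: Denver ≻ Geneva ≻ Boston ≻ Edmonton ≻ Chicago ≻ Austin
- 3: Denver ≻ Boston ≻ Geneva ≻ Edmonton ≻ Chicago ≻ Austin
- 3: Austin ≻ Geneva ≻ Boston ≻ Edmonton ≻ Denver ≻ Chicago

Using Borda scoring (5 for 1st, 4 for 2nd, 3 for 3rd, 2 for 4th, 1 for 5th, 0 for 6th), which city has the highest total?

Denver: 5×1 + 5×5 + 4×2 + 1×4 + 10×3 + 4×5 + 3×5 + 3×1 = 110
Edmonton: 5×4 + 5×2 + 4×5 + 1×3 + 10×4 + 4×2 + 3×2 + 3×2 = 113
Austin: 5×5 + 5×3 + 4×1 + 1×1 + 10×5 + 4×0 + 3×0 + 3×5 = 110
Boston: 5×2 + 5×0 + 4×4 + 1×5 + 10×0 + 4×3 + 3×4 + 3×3 = 64
Chicago: 5×0 + 5×1 + 4×3 + 1×2 + 10×2 + 4×1 + 3×1 + 3×0 = 46
Geneva: 5×3 + 5×4 + 4×0 + 1×0 + 10×1 + 4×4 + 3×3 + 3×4 = 82

Edmonton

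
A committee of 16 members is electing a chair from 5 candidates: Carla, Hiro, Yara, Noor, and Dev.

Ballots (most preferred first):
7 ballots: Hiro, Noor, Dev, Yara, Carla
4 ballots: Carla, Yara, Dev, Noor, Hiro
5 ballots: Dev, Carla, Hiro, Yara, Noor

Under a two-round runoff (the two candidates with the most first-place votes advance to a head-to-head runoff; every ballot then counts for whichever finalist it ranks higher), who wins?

Dev

Round 1 first-place votes: Carla 4, Hiro 7, Yara 0, Noor 0, Dev 5. Hiro and Dev advance.
Runoff: Hiro is ranked above Dev on 7 ballots, Dev above Hiro on 9.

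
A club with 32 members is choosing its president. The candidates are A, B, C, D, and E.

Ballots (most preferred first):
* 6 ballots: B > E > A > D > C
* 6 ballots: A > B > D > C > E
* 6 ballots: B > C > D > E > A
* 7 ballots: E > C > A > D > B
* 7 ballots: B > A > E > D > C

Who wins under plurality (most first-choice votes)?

B

First-place votes: A 6, B 19, C 0, D 0, E 7.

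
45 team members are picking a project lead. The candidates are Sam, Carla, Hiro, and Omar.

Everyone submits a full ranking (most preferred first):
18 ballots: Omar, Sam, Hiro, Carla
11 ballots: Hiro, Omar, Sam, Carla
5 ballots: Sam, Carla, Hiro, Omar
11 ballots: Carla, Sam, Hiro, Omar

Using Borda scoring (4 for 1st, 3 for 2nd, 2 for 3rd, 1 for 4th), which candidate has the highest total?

Sam: 18×3 + 11×2 + 5×4 + 11×3 = 129
Carla: 18×1 + 11×1 + 5×3 + 11×4 = 88
Hiro: 18×2 + 11×4 + 5×2 + 11×2 = 112
Omar: 18×4 + 11×3 + 5×1 + 11×1 = 121

Sam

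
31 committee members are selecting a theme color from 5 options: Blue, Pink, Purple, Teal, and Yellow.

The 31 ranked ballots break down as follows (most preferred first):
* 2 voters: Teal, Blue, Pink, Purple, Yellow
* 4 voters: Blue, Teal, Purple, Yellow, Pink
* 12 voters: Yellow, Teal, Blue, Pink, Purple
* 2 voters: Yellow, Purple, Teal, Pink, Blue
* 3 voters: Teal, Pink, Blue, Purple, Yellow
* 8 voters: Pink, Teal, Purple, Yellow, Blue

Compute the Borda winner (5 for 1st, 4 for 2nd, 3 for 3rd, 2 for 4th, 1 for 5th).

Teal

Blue: 2×4 + 4×5 + 12×3 + 2×1 + 3×3 + 8×1 = 83
Pink: 2×3 + 4×1 + 12×2 + 2×2 + 3×4 + 8×5 = 90
Purple: 2×2 + 4×3 + 12×1 + 2×4 + 3×2 + 8×3 = 66
Teal: 2×5 + 4×4 + 12×4 + 2×3 + 3×5 + 8×4 = 127
Yellow: 2×1 + 4×2 + 12×5 + 2×5 + 3×1 + 8×2 = 99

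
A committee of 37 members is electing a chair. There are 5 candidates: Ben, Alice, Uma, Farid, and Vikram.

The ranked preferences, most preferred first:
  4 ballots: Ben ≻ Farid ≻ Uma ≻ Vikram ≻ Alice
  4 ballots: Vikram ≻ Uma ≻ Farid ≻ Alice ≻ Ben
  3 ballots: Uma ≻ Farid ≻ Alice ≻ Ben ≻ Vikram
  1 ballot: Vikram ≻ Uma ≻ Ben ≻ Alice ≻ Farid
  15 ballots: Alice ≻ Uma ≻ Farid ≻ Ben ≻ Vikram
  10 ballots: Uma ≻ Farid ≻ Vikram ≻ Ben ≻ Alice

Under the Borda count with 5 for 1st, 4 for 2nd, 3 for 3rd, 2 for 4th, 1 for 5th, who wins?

Uma

Ben: 4×5 + 4×1 + 3×2 + 1×3 + 15×2 + 10×2 = 83
Alice: 4×1 + 4×2 + 3×3 + 1×2 + 15×5 + 10×1 = 108
Uma: 4×3 + 4×4 + 3×5 + 1×4 + 15×4 + 10×5 = 157
Farid: 4×4 + 4×3 + 3×4 + 1×1 + 15×3 + 10×4 = 126
Vikram: 4×2 + 4×5 + 3×1 + 1×5 + 15×1 + 10×3 = 81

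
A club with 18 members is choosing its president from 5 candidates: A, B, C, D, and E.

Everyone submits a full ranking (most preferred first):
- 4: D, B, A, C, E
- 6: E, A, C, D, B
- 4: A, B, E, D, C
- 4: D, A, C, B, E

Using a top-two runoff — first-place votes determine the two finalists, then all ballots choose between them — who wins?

E

Round 1 first-place votes: A 4, B 0, C 0, D 8, E 6. D and E advance.
Runoff: D is ranked above E on 8 ballots, E above D on 10.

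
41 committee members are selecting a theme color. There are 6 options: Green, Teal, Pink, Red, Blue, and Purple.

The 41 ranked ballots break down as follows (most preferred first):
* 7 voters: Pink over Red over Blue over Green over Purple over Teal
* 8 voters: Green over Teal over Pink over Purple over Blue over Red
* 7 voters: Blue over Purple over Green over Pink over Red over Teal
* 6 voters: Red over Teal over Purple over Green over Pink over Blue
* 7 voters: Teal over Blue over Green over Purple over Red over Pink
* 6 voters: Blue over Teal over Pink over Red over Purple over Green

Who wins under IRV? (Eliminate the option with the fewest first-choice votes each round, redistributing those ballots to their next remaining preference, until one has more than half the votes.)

Round 1: Green 8, Teal 7, Pink 7, Red 6, Blue 13, Purple 0. Purple eliminated.
Round 2: Green 8, Teal 7, Pink 7, Red 6, Blue 13. Red eliminated.
Round 3: Green 8, Teal 13, Pink 7, Blue 13. Pink eliminated.
Round 4: Green 8, Teal 13, Blue 20. Green eliminated.
Round 5: Teal 21, Blue 20. Teal has a majority (≥21).

Teal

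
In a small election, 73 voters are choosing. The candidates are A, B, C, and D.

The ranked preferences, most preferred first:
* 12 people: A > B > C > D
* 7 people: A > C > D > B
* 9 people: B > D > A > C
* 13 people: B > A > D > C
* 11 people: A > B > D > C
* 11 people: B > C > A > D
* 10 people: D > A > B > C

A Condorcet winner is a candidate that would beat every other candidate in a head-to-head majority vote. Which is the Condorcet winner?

A vs B: 40–33
A vs C: 62–11
A vs D: 54–19
A beats every other candidate.

A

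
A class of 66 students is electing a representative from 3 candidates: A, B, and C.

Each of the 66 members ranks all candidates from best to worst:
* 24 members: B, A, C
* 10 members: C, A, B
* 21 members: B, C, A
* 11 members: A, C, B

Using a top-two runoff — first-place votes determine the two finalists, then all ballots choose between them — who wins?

Round 1 first-place votes: A 11, B 45, C 10. B and A advance.
Runoff: B is ranked above A on 45 ballots, A above B on 21.

B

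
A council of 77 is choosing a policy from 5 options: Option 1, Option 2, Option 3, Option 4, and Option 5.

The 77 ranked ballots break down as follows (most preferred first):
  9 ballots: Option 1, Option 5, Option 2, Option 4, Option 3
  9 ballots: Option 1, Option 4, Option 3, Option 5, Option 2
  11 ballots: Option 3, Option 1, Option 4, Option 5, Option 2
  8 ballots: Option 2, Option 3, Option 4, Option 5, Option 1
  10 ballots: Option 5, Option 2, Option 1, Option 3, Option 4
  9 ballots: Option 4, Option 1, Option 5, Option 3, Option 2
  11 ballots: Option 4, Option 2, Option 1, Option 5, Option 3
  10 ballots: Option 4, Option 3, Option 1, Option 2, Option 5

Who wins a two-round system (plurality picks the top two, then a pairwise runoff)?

Option 1

Round 1 first-place votes: Option 1 18, Option 2 8, Option 3 11, Option 4 30, Option 5 10. Option 4 and Option 1 advance.
Runoff: Option 4 is ranked above Option 1 on 38 ballots, Option 1 above Option 4 on 39.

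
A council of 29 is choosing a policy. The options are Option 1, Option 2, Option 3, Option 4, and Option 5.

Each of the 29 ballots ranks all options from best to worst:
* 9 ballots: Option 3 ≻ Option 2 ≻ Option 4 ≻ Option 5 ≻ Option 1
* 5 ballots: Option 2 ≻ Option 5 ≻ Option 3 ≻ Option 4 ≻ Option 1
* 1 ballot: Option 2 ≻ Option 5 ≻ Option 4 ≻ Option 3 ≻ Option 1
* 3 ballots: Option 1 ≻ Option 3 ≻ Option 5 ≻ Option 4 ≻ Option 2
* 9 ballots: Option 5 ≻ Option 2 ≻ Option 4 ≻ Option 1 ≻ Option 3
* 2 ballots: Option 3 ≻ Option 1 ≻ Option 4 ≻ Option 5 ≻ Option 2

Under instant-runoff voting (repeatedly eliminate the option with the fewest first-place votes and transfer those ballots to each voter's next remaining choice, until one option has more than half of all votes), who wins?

Option 5

Round 1: Option 1 3, Option 2 6, Option 3 11, Option 4 0, Option 5 9. Option 4 eliminated.
Round 2: Option 1 3, Option 2 6, Option 3 11, Option 5 9. Option 1 eliminated.
Round 3: Option 2 6, Option 3 14, Option 5 9. Option 2 eliminated.
Round 4: Option 3 14, Option 5 15. Option 5 has a majority (≥15).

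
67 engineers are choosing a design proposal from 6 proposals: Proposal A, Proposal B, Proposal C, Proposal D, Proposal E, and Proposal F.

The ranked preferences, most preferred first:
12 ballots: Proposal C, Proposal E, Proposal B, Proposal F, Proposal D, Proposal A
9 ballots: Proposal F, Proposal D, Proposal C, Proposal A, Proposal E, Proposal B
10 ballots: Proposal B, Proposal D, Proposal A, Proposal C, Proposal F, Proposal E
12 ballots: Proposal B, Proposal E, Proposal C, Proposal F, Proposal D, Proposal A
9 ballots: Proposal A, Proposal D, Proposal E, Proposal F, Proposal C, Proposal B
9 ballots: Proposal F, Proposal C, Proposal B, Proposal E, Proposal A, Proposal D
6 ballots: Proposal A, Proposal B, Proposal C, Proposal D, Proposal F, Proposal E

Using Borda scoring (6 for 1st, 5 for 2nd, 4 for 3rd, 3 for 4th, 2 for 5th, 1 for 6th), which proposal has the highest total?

Proposal A: 12×1 + 9×3 + 10×4 + 12×1 + 9×6 + 9×2 + 6×6 = 199
Proposal B: 12×4 + 9×1 + 10×6 + 12×6 + 9×1 + 9×4 + 6×5 = 264
Proposal C: 12×6 + 9×4 + 10×3 + 12×4 + 9×2 + 9×5 + 6×4 = 273
Proposal D: 12×2 + 9×5 + 10×5 + 12×2 + 9×5 + 9×1 + 6×3 = 215
Proposal E: 12×5 + 9×2 + 10×1 + 12×5 + 9×4 + 9×3 + 6×1 = 217
Proposal F: 12×3 + 9×6 + 10×2 + 12×3 + 9×3 + 9×6 + 6×2 = 239

Proposal C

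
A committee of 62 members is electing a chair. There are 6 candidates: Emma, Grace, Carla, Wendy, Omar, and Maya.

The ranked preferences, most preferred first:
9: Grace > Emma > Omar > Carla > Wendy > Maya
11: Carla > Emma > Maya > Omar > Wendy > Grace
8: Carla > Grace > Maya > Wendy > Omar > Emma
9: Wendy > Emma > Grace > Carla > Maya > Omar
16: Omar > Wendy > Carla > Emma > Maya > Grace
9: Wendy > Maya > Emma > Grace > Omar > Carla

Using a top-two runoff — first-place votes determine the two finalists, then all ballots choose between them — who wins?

Round 1 first-place votes: Emma 0, Grace 9, Carla 19, Wendy 18, Omar 16, Maya 0. Carla and Wendy advance.
Runoff: Carla is ranked above Wendy on 28 ballots, Wendy above Carla on 34.

Wendy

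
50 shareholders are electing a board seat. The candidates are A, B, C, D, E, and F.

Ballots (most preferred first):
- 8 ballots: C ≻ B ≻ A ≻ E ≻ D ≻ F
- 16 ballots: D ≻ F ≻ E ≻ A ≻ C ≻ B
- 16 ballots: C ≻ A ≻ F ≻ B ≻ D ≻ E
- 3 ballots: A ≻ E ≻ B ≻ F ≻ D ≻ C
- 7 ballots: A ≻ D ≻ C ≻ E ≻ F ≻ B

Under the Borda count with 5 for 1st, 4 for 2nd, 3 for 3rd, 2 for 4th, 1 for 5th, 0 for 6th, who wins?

A

A: 8×3 + 16×2 + 16×4 + 3×5 + 7×5 = 170
B: 8×4 + 16×0 + 16×2 + 3×3 + 7×0 = 73
C: 8×5 + 16×1 + 16×5 + 3×0 + 7×3 = 157
D: 8×1 + 16×5 + 16×1 + 3×1 + 7×4 = 135
E: 8×2 + 16×3 + 16×0 + 3×4 + 7×2 = 90
F: 8×0 + 16×4 + 16×3 + 3×2 + 7×1 = 125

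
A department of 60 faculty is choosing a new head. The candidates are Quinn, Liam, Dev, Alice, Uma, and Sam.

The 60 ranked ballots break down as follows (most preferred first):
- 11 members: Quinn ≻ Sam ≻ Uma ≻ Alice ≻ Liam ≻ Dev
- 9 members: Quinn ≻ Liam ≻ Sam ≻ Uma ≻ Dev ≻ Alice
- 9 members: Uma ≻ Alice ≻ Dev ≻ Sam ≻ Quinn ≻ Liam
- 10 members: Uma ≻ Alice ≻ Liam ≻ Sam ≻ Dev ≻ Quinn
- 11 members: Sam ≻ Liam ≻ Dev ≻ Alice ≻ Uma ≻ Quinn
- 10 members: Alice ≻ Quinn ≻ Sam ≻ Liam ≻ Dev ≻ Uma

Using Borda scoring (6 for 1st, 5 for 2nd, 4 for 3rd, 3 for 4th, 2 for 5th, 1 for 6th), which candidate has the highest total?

Quinn: 11×6 + 9×6 + 9×2 + 10×1 + 11×1 + 10×5 = 209
Liam: 11×2 + 9×5 + 9×1 + 10×4 + 11×5 + 10×3 = 201
Dev: 11×1 + 9×2 + 9×4 + 10×2 + 11×4 + 10×2 = 149
Alice: 11×3 + 9×1 + 9×5 + 10×5 + 11×3 + 10×6 = 230
Uma: 11×4 + 9×3 + 9×6 + 10×6 + 11×2 + 10×1 = 217
Sam: 11×5 + 9×4 + 9×3 + 10×3 + 11×6 + 10×4 = 254

Sam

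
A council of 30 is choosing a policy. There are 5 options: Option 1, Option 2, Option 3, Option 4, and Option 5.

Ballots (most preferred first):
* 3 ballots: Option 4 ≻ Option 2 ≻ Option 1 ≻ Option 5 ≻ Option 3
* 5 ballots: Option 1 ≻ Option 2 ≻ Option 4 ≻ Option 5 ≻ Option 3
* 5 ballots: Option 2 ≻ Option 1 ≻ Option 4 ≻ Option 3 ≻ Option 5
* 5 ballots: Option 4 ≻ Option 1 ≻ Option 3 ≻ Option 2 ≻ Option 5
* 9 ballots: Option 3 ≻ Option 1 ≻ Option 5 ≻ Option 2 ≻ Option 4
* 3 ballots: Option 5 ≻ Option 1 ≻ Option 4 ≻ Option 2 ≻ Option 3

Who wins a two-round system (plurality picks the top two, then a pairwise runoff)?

Round 1 first-place votes: Option 1 5, Option 2 5, Option 3 9, Option 4 8, Option 5 3. Option 3 and Option 4 advance.
Runoff: Option 3 is ranked above Option 4 on 9 ballots, Option 4 above Option 3 on 21.

Option 4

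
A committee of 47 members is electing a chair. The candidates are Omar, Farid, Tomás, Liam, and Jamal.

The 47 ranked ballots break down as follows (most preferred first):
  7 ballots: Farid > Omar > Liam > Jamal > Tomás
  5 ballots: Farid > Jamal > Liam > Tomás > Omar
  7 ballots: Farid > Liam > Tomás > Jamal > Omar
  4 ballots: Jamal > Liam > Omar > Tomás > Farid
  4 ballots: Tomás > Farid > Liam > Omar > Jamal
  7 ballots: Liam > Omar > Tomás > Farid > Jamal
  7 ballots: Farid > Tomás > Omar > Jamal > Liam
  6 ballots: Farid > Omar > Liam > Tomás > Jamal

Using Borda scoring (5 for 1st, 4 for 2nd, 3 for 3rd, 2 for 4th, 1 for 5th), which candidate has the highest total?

Omar: 7×4 + 5×1 + 7×1 + 4×3 + 4×2 + 7×4 + 7×3 + 6×4 = 133
Farid: 7×5 + 5×5 + 7×5 + 4×1 + 4×4 + 7×2 + 7×5 + 6×5 = 194
Tomás: 7×1 + 5×2 + 7×3 + 4×2 + 4×5 + 7×3 + 7×4 + 6×2 = 127
Liam: 7×3 + 5×3 + 7×4 + 4×4 + 4×3 + 7×5 + 7×1 + 6×3 = 152
Jamal: 7×2 + 5×4 + 7×2 + 4×5 + 4×1 + 7×1 + 7×2 + 6×1 = 99

Farid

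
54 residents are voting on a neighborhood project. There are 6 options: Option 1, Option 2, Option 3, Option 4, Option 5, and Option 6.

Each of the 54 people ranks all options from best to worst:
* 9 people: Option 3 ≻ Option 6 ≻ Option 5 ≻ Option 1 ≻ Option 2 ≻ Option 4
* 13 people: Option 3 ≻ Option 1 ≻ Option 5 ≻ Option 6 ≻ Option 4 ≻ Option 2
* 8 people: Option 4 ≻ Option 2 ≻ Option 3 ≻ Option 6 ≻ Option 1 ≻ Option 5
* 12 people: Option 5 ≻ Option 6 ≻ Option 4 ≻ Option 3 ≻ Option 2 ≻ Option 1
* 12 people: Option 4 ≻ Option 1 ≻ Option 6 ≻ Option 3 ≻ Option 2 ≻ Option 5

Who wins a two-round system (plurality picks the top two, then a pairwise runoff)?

Option 4

Round 1 first-place votes: Option 1 0, Option 2 0, Option 3 22, Option 4 20, Option 5 12, Option 6 0. Option 3 and Option 4 advance.
Runoff: Option 3 is ranked above Option 4 on 22 ballots, Option 4 above Option 3 on 32.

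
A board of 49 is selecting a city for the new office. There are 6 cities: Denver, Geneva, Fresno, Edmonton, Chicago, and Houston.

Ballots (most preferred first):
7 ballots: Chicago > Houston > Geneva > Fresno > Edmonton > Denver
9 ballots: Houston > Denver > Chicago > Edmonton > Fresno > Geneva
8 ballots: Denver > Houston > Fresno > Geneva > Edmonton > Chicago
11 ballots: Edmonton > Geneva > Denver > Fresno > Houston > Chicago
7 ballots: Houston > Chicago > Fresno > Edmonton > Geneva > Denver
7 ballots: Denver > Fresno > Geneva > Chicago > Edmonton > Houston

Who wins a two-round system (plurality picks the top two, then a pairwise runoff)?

Denver

Round 1 first-place votes: Denver 15, Geneva 0, Fresno 0, Edmonton 11, Chicago 7, Houston 16. Houston and Denver advance.
Runoff: Houston is ranked above Denver on 23 ballots, Denver above Houston on 26.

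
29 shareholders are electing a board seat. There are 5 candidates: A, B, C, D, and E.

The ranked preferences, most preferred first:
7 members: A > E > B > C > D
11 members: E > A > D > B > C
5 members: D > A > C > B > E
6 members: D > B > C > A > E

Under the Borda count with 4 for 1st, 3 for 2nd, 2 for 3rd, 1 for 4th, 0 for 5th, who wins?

A: 7×4 + 11×3 + 5×3 + 6×1 = 82
B: 7×2 + 11×1 + 5×1 + 6×3 = 48
C: 7×1 + 11×0 + 5×2 + 6×2 = 29
D: 7×0 + 11×2 + 5×4 + 6×4 = 66
E: 7×3 + 11×4 + 5×0 + 6×0 = 65

A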